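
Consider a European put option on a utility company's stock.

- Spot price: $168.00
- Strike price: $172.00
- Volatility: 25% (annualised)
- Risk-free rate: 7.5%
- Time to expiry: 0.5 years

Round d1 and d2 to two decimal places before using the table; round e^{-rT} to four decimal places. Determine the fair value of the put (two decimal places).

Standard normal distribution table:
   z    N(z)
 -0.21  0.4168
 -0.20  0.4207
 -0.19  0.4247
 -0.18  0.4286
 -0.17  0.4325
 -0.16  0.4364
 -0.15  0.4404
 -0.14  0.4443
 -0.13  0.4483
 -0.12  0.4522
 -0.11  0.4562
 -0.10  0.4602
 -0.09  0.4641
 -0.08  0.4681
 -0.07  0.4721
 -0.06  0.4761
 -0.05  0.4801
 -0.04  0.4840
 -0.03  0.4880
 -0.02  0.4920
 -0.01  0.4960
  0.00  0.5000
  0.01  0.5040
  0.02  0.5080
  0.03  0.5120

$10.84

σ√T = 0.25·√0.5 = 0.1768
d₁ = [ln(168/172) + (0.075 + 0.25²/2)·0.5] / 0.1768 = [-0.0235 + 0.0531] / 0.1768 = 0.1674 ⇒ 0.17
d₂ = d₁ − σ√T = 0.1674 − 0.1768 = -0.0094 ⇒ -0.01
e^(−rT) = e^(−0.075·0.5) = 0.9632
N(−d₂) = N(0.01) = 0.5040;  N(−d₁) = N(-0.17) = 0.4325
P = 172·0.9632·0.5040 − 168·0.4325 = 83.4979 − 72.6600 = 10.8379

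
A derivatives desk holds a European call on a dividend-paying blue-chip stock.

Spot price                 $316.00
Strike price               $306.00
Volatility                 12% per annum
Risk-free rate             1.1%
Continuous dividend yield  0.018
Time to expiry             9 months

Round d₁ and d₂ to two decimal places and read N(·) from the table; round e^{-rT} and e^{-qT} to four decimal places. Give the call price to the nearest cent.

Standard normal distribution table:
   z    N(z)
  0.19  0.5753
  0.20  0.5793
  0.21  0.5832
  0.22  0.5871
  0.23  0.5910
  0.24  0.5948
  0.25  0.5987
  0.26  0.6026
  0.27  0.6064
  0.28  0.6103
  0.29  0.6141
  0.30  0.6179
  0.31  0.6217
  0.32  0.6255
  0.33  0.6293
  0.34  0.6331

T = 0.75;  σ√T = 0.1039
ln(S/K) + (r − q + σ²/2)T = ln(316/306) + (0.011 − 0.018 + 0.12²/2)·0.75 = 0.0322 + 0.0002 = 0.0323
d₁ = 0.0323 / 0.1039 = 0.3109 which rounds to 0.31
d₂ = d₁ − σ√T = 0.3109 − 0.1039 = 0.2070 which rounds to 0.21
e^(−qT) = e^(−0.018·0.75) = 0.9866;  e^(−rT) = e^(−0.011·0.75) = 0.9918
N(d₁) = N(0.31) = 0.6217;  N(d₂) = N(0.21) = 0.5832
C = 316·0.9866·0.6217 − 306·0.9918·0.5832 = 193.8247 − 176.9958 = 16.8288

$16.83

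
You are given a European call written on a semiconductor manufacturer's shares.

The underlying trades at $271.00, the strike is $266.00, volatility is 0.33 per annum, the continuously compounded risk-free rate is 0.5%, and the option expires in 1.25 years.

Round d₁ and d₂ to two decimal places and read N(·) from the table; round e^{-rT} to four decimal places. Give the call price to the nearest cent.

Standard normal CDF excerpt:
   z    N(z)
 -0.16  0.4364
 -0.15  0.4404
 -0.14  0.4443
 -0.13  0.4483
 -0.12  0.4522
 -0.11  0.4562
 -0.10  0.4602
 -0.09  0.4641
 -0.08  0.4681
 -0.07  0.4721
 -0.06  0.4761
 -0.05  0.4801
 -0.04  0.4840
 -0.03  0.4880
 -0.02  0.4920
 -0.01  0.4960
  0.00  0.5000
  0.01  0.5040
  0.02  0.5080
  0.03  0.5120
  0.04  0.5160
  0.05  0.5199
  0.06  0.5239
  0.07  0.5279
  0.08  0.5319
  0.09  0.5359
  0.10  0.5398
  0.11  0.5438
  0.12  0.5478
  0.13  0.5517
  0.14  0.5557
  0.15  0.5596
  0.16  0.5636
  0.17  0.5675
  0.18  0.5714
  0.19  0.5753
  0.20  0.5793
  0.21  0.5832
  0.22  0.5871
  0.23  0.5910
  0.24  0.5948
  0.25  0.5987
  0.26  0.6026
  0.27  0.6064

T = 1.25;  σ√T = 0.3690
d₁ = [ln(271/266) + (0.005 + 0.33²/2)·1.25] / 0.3690 = [0.0186 + 0.0743] / 0.3690 = 0.2519 which rounds to 0.25
d₂ = d₁ − σ√T = 0.2519 − 0.3690 = -0.1171 which rounds to -0.12
e^(−rT) = e^(−0.005·1.25) = 0.9938
C = 271·N(0.25) − 266·0.9938·N(-0.12) = 271·0.5987 − 266·0.9938·0.4522 = 162.2477 − 119.5394 = 42.7083

$42.71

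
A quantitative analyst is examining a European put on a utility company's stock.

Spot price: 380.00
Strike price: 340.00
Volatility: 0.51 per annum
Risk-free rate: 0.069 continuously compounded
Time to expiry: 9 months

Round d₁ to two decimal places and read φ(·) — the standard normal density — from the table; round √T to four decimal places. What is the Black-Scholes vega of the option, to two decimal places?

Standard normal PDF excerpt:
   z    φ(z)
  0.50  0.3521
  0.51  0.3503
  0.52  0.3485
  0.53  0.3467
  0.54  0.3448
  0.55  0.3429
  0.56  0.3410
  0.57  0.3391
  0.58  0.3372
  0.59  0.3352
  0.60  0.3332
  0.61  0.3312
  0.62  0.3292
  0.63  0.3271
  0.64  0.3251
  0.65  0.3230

110.31

T = 0.75;  σ√T = 0.4417
d₁ = [ln(380/340) + (0.069 + ½·0.51²)·0.75] / (σ√T) = (0.1112 + 0.1493) / 0.4417 = 0.5898 ≈ 0.59
√T = √0.75 = 0.8660
φ(d₁) = φ(0.59) = 0.3352
vega = S·φ(d₁)·√T = 380·0.3352·0.8660 = 110.3076
(Call and put vega coincide under Black-Scholes.)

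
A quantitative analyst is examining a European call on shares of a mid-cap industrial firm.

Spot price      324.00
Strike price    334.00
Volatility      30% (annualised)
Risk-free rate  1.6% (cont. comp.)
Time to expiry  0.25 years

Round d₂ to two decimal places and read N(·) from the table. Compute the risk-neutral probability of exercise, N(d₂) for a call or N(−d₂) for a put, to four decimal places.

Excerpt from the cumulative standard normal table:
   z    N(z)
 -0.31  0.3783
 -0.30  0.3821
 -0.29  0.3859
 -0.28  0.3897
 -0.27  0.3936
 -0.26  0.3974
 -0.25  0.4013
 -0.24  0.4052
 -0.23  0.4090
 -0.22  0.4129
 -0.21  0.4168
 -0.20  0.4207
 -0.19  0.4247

0.4013

σ√T = 0.3·√0.25 = 0.1500
d₁ = [ln(324/334) + (0.016 + 0.3²/2)·0.25] / 0.1500 = [-0.0304 + 0.0152] / 0.1500 = -0.1010 ⇒ -0.10
d₂ = d₁ − σ√T = -0.1010 − 0.1500 = -0.2510 ⇒ -0.25
Pr(exercise) under Q = N(d₂) = 0.4013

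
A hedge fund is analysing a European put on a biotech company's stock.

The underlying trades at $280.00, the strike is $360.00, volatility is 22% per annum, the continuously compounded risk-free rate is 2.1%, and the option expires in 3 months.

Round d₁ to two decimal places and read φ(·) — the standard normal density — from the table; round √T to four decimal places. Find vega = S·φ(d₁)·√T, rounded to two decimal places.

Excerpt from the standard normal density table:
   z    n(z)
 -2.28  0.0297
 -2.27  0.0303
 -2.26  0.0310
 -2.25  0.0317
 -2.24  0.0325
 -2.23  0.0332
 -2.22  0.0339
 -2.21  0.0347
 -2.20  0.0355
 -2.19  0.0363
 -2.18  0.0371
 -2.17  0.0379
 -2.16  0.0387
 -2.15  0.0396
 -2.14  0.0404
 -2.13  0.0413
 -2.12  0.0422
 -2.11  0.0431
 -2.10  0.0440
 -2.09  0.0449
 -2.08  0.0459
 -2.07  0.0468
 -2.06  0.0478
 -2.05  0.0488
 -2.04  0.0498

σ√T = 0.22·√0.25 = 0.1100
ln(S/K) + (r + σ²/2)T = ln(280/360) + (0.021 + 0.22²/2)·0.25 = -0.2513 + 0.0113 = -0.2400
d₁ = -0.2400 / 0.1100 = -2.1819 ⇒ -2.18
√T = √0.25 = 0.5000
φ(d₁) = φ(-2.18) = 0.0371
vega = S·φ(d₁)·√T = 280·0.0371·0.5000 = 5.1940

5.19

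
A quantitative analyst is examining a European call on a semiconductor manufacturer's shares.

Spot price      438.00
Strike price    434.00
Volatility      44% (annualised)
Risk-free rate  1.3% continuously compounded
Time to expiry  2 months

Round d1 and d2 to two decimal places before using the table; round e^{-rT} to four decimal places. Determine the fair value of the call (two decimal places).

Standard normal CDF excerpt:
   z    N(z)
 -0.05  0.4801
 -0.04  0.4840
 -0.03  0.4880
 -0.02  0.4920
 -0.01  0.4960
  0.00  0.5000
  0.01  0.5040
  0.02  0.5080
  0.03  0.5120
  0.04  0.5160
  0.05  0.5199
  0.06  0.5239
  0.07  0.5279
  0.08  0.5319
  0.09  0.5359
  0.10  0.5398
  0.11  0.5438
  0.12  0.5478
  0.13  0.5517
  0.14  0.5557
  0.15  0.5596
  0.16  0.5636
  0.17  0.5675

33.78

T = 0.1667;  σ√T = 0.1796
ln(S/K) + (r + σ²/2)T = ln(438/434) + (0.013 + 0.44²/2)·0.1667 = 0.0092 + 0.0183 = 0.0275
d₁ = 0.0275 / 0.1796 = 0.1530 which rounds to 0.15
d₂ = d₁ − σ√T = 0.1530 − 0.1796 = -0.0267 which rounds to -0.03
exp(−rT) = exp(−0.013·0.1667) = 0.9978
C = 438·N(0.15) − 434·0.9978·N(-0.03) = 438·0.5596 − 434·0.9978·0.4880 = 245.1048 − 211.3261 = 33.7787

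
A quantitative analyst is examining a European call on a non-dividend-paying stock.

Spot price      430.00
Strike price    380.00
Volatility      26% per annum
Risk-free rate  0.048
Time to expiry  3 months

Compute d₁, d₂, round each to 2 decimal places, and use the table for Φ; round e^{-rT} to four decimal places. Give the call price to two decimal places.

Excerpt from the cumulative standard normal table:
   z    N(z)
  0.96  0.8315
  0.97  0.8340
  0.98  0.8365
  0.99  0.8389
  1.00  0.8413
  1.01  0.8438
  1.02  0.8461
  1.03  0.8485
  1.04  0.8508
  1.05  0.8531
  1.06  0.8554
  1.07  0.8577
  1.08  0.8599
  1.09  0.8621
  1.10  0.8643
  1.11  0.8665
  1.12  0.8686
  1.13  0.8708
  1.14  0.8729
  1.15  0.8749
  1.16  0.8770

σ√T = 0.26 × 0.5000 = 0.1300
d₁ = [ln(430/380) + (0.048 + 0.26²/2)·0.25] / 0.1300 = [0.1236 + 0.0205] / 0.1300 = 1.1082 ≈ 1.11
d₂ = d₁ − σ√T = 1.1082 − 0.1300 = 0.9782 ≈ 0.98
exp(−rT) = exp(−0.048·0.25) = 0.9881
C = 430·N(1.11) − 380·0.9881·N(0.98) = 430·0.8665 − 380·0.9881·0.8365 = 372.5950 − 314.0873 = 58.5077

58.51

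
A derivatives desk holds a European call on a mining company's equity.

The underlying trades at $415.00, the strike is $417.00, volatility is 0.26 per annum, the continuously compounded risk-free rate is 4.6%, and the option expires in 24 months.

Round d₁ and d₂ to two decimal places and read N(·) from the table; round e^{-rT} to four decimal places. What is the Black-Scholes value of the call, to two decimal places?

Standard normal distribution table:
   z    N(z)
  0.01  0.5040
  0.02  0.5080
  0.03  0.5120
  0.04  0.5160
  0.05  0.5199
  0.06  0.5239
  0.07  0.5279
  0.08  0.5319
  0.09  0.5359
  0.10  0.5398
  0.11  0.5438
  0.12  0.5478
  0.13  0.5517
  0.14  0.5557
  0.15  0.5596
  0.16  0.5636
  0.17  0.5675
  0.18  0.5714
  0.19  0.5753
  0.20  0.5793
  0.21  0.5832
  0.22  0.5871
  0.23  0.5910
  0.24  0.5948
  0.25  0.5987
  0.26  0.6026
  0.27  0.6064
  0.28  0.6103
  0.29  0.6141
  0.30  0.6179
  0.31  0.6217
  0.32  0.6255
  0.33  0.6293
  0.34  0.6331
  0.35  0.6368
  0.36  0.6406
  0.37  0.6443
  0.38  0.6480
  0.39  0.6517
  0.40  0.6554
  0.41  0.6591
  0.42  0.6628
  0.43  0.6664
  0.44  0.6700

T = 2;  σ√T = 0.3677
d₁ = [ln(415/417) + (0.046 + 0.26²/2)·2] / 0.3677 = [-0.0048 + 0.1596] / 0.3677 = 0.4210 ⇒ 0.42
d₂ = d₁ − σ√T = 0.4210 − 0.3677 = 0.0533 ⇒ 0.05
e^(−rT) = e^(−0.046·2) = 0.9121
C = 415·N(0.42) − 417·0.9121·N(0.05) = 415·0.6628 − 417·0.9121·0.5199 = 275.0620 − 197.7417 = 77.3203

$77.32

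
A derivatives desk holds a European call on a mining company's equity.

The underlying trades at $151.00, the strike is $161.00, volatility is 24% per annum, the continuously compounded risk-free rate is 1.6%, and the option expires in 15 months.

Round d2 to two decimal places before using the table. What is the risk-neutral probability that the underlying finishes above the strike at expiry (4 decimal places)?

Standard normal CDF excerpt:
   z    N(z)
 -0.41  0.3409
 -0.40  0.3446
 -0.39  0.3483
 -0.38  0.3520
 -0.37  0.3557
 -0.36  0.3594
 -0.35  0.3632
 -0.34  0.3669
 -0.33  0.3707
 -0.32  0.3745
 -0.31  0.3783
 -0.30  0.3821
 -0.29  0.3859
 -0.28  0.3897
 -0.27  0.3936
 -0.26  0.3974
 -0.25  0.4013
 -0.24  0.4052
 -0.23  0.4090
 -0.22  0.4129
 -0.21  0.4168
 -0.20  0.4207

0.3821

σ√T = 0.24·√1.25 = 0.2683
d₁ = [ln(151/161) + (0.016 + ½·0.24²)·1.25] / (σ√T) = (-0.0641 + 0.0560) / 0.2683 = -0.0303 → -0.03
d₂ = -0.0303 − 0.2683 = -0.2986 → -0.30
Pr(exercise) under Q = N(d₂) = 0.3821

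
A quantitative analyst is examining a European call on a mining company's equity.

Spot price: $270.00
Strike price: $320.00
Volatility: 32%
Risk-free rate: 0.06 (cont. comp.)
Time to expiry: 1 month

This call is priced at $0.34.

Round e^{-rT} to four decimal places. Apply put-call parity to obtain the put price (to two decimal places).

$48.74

e^(−rT) = e^(−0.06·0.08333) = 0.9950
Put-call parity: C − P = S − K·e^(−rT) = 270 − 320·0.9950 = 270 − 318.4000 = -48.4000
P = C − (C − P) = 0.34 − (-48.4000) = 48.7400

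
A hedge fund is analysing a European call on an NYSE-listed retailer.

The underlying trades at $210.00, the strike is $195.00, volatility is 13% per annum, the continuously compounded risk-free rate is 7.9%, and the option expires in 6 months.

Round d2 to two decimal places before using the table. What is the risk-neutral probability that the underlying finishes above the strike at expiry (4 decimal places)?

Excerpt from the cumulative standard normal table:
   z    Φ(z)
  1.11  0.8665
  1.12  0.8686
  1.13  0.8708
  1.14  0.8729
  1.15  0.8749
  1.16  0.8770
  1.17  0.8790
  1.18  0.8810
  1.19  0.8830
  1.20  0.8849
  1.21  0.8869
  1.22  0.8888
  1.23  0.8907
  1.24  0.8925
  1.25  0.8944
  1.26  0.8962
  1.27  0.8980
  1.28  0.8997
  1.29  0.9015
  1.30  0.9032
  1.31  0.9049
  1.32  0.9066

σ√T = 0.13·√0.5 = 0.0919
d₁ = [ln(210/195) + (0.079 + 0.13²/2)·0.5] / 0.0919 = [0.0741 + 0.0437] / 0.0919 = 1.2819 ⇒ 1.28
d₂ = d₁ − σ√T = 1.2819 − 0.0919 = 1.1899 ⇒ 1.19
Risk-neutral Pr[S_T > K] = N(d₂) = N(1.19) = 0.8830

0.8830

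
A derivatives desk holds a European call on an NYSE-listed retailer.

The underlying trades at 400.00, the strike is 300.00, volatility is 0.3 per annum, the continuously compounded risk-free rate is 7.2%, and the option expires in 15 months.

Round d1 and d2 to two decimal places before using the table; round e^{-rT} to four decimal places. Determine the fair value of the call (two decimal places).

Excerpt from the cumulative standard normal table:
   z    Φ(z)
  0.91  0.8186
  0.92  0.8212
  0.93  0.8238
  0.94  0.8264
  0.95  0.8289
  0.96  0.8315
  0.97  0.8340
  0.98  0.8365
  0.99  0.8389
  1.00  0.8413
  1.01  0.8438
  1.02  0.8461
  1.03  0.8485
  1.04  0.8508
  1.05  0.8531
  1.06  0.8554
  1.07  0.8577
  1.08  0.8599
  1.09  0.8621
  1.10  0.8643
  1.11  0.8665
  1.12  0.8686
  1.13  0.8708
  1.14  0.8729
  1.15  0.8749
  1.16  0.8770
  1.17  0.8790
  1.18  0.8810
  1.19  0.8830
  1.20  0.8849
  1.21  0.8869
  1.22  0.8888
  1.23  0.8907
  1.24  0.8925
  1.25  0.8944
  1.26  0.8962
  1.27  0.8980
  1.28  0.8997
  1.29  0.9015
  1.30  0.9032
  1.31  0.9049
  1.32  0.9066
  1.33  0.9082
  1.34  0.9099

132.63

σ√T = 0.3·√1.25 = 0.3354
d₁ = [ln(400/300) + (0.072 + 0.3²/2)·1.25] / 0.3354 = [0.2877 + 0.1462] / 0.3354 = 1.2937 ⇒ 1.29
d₂ = d₁ − σ√T = 1.2937 − 0.3354 = 0.9583 ⇒ 0.96
e^(−rT) = e^(−0.072·1.25) = 0.9139
N(d₁) = N(1.29) = 0.9015;  N(d₂) = N(0.96) = 0.8315
C = 400·0.9015 − 300·0.9139·0.8315 = 360.6000 − 227.9724 = 132.6276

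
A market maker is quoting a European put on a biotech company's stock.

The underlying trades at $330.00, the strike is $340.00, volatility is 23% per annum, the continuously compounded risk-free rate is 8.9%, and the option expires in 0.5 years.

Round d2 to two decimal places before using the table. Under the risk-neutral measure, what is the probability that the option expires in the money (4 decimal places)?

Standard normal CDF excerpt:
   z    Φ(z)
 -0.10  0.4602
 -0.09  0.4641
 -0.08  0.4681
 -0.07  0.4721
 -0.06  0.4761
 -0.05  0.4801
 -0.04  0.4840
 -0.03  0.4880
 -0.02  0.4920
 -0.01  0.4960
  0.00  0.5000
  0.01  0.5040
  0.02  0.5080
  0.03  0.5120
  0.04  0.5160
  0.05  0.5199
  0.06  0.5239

0.4960

σ√T = 0.23·√0.5 = 0.1626
d₁ = [ln(330/340) + (0.089 + ½·0.23²)·0.5] / (σ√T) = (-0.0299 + 0.0577) / 0.1626 = 0.1714 ⇒ 0.17
d₂ = 0.1714 − 0.1626 = 0.0087 ⇒ 0.01
Risk-neutral Pr[S_T < K] = N(−d₂) = N(-0.01) = 0.4960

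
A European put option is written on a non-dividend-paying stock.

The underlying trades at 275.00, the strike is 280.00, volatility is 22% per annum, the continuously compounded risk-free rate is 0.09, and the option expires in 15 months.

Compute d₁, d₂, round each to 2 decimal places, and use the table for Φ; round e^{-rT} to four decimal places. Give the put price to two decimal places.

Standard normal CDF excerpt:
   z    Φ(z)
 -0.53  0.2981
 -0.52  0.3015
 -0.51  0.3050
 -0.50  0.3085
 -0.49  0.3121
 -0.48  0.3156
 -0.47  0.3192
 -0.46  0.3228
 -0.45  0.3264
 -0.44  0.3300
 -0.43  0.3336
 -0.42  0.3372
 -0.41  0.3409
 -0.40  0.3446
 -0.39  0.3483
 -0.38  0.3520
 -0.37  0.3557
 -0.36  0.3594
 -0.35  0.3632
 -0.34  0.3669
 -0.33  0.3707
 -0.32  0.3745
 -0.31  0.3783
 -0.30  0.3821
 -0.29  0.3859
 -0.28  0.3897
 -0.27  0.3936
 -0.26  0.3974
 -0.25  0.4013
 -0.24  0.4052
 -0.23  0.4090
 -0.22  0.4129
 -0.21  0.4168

T = 1.25;  σ√T = 0.2460
d₁ = [ln(275/280) + (0.09 + ½·0.22²)·1.25] / (σ√T) = (-0.0180 + 0.1427) / 0.2460 = 0.5071 ⇒ 0.51
d₂ = 0.5071 − 0.2460 = 0.2611 ⇒ 0.26
e^(−rT) = e^(−0.09·1.25) = 0.8936
P = 280·0.8936·N(-0.26) − 275·N(-0.51) = 280·0.8936·0.3974 − 275·0.3050 = 99.4327 − 83.8750 = 15.5577

15.56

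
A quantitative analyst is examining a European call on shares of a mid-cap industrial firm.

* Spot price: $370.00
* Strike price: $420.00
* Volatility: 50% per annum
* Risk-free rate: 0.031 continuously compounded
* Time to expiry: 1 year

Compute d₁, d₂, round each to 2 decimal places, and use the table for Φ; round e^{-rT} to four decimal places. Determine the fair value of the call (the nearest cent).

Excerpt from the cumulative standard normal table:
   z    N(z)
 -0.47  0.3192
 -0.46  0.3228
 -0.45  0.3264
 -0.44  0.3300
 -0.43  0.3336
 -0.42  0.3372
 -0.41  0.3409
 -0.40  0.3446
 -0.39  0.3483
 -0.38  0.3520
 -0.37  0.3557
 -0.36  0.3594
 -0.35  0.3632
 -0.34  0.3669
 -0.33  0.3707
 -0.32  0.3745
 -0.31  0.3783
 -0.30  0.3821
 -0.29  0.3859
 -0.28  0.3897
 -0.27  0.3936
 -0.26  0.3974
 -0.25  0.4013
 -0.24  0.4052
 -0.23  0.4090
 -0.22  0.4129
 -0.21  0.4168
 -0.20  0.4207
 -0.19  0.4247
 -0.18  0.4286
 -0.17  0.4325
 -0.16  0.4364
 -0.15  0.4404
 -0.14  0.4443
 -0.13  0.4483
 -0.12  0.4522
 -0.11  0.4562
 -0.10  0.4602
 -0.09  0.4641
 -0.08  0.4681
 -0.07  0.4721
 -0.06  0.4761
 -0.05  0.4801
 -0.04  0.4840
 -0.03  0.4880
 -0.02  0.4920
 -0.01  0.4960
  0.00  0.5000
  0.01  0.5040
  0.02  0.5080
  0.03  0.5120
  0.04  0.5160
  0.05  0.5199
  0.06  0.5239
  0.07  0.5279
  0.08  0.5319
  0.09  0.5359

σ√T = 0.5·√1 = 0.5000
d₁ = [ln(370/420) + (0.031 + 0.5²/2)·1] / 0.5000 = [-0.1268 + 0.1560] / 0.5000 = 0.0585 → 0.06
d₂ = d₁ − σ√T = 0.0585 − 0.5000 = -0.4415 → -0.44
exp(−rT) = exp(−0.031·1) = 0.9695
N(d₁) = N(0.06) = 0.5239;  N(d₂) = N(-0.44) = 0.3300
C = 370·0.5239 − 420·0.9695·0.3300 = 193.8430 − 134.3727 = 59.4703

$59.47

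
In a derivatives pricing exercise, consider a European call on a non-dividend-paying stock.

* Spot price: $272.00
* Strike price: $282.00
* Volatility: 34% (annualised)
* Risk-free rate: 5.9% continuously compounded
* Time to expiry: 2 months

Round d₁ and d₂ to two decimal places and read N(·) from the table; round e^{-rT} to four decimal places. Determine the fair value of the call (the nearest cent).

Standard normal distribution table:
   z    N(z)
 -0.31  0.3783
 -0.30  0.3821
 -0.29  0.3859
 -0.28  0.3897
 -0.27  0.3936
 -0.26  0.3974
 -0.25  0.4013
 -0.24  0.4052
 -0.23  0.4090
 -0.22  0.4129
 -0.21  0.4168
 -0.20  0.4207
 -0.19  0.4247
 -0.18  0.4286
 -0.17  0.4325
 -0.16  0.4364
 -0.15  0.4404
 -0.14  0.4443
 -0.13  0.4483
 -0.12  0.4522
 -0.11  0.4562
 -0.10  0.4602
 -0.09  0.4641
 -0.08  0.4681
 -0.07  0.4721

$12.03

σ√T = 0.34 × 0.4082 = 0.1388
d₁ = [ln(272/282) + (0.059 + ½·0.34²)·0.1667] / (σ√T) = (-0.0361 + 0.0195) / 0.1388 = -0.1199 which rounds to -0.12
d₂ = -0.1199 − 0.1388 = -0.2587 which rounds to -0.26
exp(−rT) = exp(−0.059·0.1667) = 0.9902
C = 272·N(-0.12) − 282·0.9902·N(-0.26) = 272·0.4522 − 282·0.9902·0.3974 = 122.9984 − 110.9685 = 12.0299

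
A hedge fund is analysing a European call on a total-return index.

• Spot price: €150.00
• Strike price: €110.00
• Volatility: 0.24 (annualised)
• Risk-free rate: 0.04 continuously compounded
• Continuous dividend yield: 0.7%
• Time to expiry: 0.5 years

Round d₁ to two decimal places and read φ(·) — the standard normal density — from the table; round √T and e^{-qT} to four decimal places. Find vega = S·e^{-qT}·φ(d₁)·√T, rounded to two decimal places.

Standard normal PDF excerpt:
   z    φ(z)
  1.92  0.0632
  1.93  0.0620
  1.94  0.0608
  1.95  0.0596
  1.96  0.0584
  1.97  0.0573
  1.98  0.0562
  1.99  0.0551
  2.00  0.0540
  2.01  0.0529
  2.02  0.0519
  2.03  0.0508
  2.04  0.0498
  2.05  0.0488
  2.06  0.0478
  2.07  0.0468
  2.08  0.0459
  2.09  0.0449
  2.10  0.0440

σ√T = 0.24 × 0.7071 = 0.1697
d₁ = [ln(150/110) + (0.04 − 0.007 + 0.24²/2)·0.5] / 0.1697 = [0.3102 + 0.0309] / 0.1697 = 2.0097 ≈ 2.01
√T = √0.5 = 0.7071
φ(d₁) = φ(2.01) = 0.0529
e^(−qT) = e^(−0.007·0.5) = 0.9965
vega = S·e^(−qT)·φ(d₁)·√T = 150·0.9965·0.0529·0.7071 = 5.5912

5.59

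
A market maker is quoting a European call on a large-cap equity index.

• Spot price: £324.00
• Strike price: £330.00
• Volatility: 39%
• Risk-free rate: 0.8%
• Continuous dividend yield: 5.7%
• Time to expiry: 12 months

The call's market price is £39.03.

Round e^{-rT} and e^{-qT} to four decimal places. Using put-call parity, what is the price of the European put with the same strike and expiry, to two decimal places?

e^(−qT) = e^(−0.057·1) = 0.9446;  e^(−rT) = e^(−0.008·1) = 0.9920
Put-call parity: C − P = S·e^(−qT) − K·e^(−rT) = 324·0.9446 − 330·0.9920 = 306.0504 − 327.3600 = -21.3096
P = C − (C − P) = 39.03 − (-21.3096) = 60.3396

£60.34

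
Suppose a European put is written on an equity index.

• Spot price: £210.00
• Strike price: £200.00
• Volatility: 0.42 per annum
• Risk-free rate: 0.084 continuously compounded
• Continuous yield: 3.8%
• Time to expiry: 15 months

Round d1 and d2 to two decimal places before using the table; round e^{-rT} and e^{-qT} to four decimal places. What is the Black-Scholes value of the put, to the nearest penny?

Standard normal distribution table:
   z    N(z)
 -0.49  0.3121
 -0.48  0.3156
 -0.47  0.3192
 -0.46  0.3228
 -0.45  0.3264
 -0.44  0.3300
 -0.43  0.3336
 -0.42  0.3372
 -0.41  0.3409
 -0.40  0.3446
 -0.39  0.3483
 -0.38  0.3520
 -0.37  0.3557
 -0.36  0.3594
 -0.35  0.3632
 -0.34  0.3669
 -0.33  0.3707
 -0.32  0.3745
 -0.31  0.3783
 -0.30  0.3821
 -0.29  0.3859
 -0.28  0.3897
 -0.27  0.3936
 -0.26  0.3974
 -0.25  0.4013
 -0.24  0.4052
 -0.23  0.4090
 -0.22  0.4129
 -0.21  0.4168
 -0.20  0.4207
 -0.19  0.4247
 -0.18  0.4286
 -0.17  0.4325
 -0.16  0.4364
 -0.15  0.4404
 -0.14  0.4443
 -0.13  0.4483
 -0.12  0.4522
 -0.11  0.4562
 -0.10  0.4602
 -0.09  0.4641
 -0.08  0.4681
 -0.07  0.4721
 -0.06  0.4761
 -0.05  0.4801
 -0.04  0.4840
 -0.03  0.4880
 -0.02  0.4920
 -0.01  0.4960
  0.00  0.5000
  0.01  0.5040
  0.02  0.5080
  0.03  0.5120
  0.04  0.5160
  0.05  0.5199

σ√T = 0.42·√1.25 = 0.4696
d₁ = [ln(210/200) + (0.084 − 0.038 + 0.42²/2)·1.25] / 0.4696 = [0.0488 + 0.1677] / 0.4696 = 0.4611 ≈ 0.46
d₂ = d₁ − σ√T = 0.4611 − 0.4696 = -0.0084 ≈ -0.01
exp(−qT) = exp(−0.038·1.25) = 0.9536;  exp(−rT) = exp(−0.084·1.25) = 0.9003
P = 200·0.9003·N(0.01) − 210·0.9536·N(-0.46) = 200·0.9003·0.5040 − 210·0.9536·0.3228 = 90.7502 − 64.6426 = 26.1076

£26.11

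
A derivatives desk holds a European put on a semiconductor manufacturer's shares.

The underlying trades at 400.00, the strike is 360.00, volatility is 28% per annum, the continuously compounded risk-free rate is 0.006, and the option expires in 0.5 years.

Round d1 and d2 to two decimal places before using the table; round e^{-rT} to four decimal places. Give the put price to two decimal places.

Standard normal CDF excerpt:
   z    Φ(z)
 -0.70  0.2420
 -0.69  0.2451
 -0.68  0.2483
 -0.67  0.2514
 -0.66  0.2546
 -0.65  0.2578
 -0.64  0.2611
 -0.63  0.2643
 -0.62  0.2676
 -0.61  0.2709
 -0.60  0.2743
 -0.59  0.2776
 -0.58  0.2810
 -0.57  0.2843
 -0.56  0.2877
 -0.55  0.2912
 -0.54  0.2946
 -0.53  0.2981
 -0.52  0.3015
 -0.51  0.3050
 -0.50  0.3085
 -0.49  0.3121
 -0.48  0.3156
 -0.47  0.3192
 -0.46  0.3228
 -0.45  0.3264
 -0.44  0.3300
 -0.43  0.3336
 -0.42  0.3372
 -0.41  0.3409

σ√T = 0.28 × 0.7071 = 0.1980
d₁ = [ln(400/360) + (0.006 + ½·0.28²)·0.5] / (σ√T) = (0.1054 + 0.0226) / 0.1980 = 0.6463 ⇒ 0.65
d₂ = 0.6463 − 0.1980 = 0.4483 ⇒ 0.45
e^(−rT) = e^(−0.006·0.5) = 0.9970
N(−d₂) = N(-0.45) = 0.3264;  N(−d₁) = N(-0.65) = 0.2578
P = 360·0.9970·0.3264 − 400·0.2578 = 117.1515 − 103.1200 = 14.0315

14.03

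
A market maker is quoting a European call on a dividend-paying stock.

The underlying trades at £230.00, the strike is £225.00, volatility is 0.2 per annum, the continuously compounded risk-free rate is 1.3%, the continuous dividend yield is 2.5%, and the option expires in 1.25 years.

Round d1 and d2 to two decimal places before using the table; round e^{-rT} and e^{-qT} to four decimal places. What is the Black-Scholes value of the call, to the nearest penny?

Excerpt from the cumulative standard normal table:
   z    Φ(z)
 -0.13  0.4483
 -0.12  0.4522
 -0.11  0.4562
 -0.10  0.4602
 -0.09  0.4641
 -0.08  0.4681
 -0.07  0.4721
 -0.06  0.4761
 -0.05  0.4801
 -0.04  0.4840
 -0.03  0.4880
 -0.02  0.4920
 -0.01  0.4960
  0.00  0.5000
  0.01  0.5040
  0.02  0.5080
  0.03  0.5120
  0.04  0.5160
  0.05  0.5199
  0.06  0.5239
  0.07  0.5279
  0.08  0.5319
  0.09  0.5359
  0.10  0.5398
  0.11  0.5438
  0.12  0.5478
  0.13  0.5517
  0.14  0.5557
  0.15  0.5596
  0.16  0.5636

T = 1.25;  σ√T = 0.2236
d₁ = [ln(230/225) + (0.013 − 0.025 + 0.2²/2)·1.25] / 0.2236 = [0.0220 + 0.0100] / 0.2236 = 0.1430 ≈ 0.14
d₂ = d₁ − σ√T = 0.1430 − 0.2236 = -0.0806 ≈ -0.08
e^(−qT) = e^(−0.025·1.25) = 0.9692;  e^(−rT) = e^(−0.013·1.25) = 0.9839
C = 230·0.9692·N(0.14) − 225·0.9839·N(-0.08) = 230·0.9692·0.5557 − 225·0.9839·0.4681 = 123.8744 − 103.6268 = 20.2476

£20.25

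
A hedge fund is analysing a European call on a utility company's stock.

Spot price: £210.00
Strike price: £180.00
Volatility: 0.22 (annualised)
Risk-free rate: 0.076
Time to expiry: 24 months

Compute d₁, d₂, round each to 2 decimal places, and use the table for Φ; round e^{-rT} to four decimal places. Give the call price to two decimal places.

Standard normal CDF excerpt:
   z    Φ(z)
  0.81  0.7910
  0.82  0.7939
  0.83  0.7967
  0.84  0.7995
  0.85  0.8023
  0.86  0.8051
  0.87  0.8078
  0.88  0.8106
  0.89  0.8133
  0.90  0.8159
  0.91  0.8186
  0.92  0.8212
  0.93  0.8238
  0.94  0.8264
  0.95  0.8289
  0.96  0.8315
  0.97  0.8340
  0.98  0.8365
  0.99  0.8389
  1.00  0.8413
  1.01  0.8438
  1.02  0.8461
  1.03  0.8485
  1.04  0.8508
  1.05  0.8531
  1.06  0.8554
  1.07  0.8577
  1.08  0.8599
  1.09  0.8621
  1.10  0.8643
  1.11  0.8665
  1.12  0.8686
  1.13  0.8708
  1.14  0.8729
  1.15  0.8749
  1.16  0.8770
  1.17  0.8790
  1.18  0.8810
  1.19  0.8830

σ√T = 0.22 × 1.4142 = 0.3111
d₁ = [ln(210/180) + (0.076 + ½·0.22²)·2] / (σ√T) = (0.1542 + 0.2004) / 0.3111 = 1.1396 → 1.14
d₂ = 1.1396 − 0.3111 = 0.8284 → 0.83
e^(−rT) = e^(−0.076·2) = 0.8590
N(d₁) = N(1.14) = 0.8729;  N(d₂) = N(0.83) = 0.7967
C = 210·0.8729 − 180·0.8590·0.7967 = 183.3090 − 123.1858 = 60.1232

£60.12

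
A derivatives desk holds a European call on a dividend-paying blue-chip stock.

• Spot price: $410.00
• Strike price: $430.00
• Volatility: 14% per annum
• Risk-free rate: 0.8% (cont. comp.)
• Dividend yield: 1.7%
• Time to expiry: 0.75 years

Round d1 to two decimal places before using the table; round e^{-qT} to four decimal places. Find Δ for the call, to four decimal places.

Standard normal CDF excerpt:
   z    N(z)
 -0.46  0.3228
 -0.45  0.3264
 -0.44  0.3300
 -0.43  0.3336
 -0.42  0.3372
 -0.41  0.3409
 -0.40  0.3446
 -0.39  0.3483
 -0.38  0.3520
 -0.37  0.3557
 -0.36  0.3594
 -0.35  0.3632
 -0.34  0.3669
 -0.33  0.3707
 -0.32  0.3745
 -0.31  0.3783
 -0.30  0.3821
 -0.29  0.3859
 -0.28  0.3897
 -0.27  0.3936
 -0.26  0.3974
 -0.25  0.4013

0.3439

σ√T = 0.14·√0.75 = 0.1212
d₁ = [ln(410/430) + (0.008 − 0.017 + ½·0.14²)·0.75] / (σ√T) = (-0.0476 + 0.0006) / 0.1212 = -0.3879 ⇒ -0.39
N(d₁) = N(-0.39) = 0.3483
Δ_call = e^(−qT)·N(d₁) = 0.9873·0.3483 = 0.3439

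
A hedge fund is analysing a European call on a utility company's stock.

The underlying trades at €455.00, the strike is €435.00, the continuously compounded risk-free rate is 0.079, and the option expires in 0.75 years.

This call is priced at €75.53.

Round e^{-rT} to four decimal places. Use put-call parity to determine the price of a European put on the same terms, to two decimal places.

e^(−rT) = e^(−0.079·0.75) = 0.9425
Put-call parity: C − P = S − K·e^(−rT) = 455 − 435·0.9425 = 455 − 409.9875 = 45.0125
P = C − (C − P) = 75.53 − (45.0125) = 30.5175

€30.52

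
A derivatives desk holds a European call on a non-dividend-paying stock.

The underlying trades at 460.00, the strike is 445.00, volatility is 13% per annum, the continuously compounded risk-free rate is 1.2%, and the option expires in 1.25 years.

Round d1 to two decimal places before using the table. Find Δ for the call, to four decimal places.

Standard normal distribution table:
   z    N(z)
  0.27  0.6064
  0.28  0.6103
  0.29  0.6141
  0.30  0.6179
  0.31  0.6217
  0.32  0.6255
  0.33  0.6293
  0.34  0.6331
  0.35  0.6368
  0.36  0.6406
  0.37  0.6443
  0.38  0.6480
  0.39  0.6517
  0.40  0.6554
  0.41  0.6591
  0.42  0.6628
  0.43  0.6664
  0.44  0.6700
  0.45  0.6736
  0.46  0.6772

0.6554

σ√T = 0.13·√1.25 = 0.1453
d₁ = [ln(460/445) + (0.012 + 0.13²/2)·1.25] / 0.1453 = [0.0332 + 0.0256] / 0.1453 = 0.4040 ≈ 0.40
N(d₁) = N(0.40) = 0.6554
Δ_call = N(d₁) = 0.6554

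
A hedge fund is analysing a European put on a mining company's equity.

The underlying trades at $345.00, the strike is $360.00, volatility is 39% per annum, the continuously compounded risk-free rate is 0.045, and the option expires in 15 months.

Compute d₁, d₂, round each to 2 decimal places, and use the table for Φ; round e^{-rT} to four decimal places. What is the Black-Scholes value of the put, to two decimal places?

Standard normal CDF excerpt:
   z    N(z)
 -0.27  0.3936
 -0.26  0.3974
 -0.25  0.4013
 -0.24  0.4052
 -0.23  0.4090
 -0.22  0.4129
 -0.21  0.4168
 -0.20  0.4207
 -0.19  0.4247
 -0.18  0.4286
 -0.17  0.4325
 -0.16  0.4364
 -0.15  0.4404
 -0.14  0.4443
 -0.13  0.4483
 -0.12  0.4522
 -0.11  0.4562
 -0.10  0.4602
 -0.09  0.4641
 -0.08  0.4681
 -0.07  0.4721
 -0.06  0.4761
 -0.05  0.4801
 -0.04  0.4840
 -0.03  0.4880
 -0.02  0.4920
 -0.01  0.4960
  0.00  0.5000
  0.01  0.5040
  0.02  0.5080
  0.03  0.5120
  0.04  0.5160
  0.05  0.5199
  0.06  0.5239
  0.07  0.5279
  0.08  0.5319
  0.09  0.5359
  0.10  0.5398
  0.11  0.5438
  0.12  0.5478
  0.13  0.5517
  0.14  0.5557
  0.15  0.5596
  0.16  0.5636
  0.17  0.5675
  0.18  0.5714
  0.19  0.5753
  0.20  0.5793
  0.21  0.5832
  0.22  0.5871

$57.33

T = 1.25;  σ√T = 0.4360
d₁ = [ln(345/360) + (0.045 + 0.39²/2)·1.25] / 0.4360 = [-0.0426 + 0.1513] / 0.4360 = 0.2494 which rounds to 0.25
d₂ = d₁ − σ√T = 0.2494 − 0.4360 = -0.1866 which rounds to -0.19
exp(−rT) = exp(−0.045·1.25) = 0.9453
N(−d₂) = N(0.19) = 0.5753;  N(−d₁) = N(-0.25) = 0.4013
P = 360·0.9453·0.5753 − 345·0.4013 = 195.7792 − 138.4485 = 57.3307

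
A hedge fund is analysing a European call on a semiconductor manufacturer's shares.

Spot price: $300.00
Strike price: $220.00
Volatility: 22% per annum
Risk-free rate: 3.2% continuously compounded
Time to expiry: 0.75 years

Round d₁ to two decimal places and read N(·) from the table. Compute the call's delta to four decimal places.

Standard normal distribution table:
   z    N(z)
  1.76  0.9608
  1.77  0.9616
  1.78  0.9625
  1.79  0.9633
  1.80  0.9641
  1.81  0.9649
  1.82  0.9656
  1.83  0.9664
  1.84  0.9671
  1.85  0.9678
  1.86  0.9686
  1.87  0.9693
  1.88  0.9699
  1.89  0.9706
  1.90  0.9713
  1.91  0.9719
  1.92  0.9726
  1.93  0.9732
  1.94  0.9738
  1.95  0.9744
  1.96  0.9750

0.9678

σ√T = 0.22 × 0.8660 = 0.1905
d₁ = [ln(300/220) + (0.032 + ½·0.22²)·0.75] / (σ√T) = (0.3102 + 0.0421) / 0.1905 = 1.8491 ⇒ 1.85
N(d₁) = N(1.85) = 0.9678
Δ_call = N(d₁) = 0.9678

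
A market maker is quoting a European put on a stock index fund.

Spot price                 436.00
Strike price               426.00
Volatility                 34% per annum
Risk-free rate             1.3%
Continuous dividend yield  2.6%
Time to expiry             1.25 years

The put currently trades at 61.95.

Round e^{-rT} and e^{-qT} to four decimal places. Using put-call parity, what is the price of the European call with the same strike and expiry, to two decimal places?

64.86

exp(−qT) = exp(−0.026·1.25) = 0.9680;  exp(−rT) = exp(−0.013·1.25) = 0.9839
Put-call parity: C − P = S·e^(−qT) − K·e^(−rT) = 436·0.9680 − 426·0.9839 = 422.0480 − 419.1414 = 2.9066
C = P + (C − P) = 61.95 + (2.9066) = 64.8566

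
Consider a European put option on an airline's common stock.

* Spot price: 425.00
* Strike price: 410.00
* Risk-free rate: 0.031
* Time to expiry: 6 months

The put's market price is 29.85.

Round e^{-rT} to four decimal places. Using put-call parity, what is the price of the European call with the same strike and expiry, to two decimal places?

51.16

exp(−rT) = exp(−0.031·0.5) = 0.9846
Put-call parity: C − P = S − K·e^(−rT) = 425 − 410·0.9846 = 425 − 403.6860 = 21.3140
C = P + (C − P) = 29.85 + (21.3140) = 51.1640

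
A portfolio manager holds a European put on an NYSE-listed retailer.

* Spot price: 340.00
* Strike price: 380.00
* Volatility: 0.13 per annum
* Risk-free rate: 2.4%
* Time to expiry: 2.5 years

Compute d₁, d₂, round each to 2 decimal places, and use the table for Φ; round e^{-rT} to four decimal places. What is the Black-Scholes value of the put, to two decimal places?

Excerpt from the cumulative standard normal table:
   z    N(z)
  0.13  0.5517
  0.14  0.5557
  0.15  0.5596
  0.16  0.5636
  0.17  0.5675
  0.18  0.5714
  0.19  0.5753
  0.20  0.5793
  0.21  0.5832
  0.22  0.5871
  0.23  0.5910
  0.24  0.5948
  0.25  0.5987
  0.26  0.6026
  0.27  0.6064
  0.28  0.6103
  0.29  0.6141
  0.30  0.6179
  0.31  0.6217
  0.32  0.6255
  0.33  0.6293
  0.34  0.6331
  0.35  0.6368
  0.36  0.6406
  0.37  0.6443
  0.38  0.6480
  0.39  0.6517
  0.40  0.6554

37.64

σ√T = 0.13 × 1.5811 = 0.2055
d₁ = [ln(340/380) + (0.024 + ½·0.13²)·2.5] / (σ√T) = (-0.1112 + 0.0811) / 0.2055 = -0.1464 which rounds to -0.15
d₂ = -0.1464 − 0.2055 = -0.3520 which rounds to -0.35
e^(−rT) = e^(−0.024·2.5) = 0.9418
N(−d₂) = N(0.35) = 0.6368;  N(−d₁) = N(0.15) = 0.5596
P = 380·0.9418·0.6368 − 340·0.5596 = 227.9005 − 190.2640 = 37.6365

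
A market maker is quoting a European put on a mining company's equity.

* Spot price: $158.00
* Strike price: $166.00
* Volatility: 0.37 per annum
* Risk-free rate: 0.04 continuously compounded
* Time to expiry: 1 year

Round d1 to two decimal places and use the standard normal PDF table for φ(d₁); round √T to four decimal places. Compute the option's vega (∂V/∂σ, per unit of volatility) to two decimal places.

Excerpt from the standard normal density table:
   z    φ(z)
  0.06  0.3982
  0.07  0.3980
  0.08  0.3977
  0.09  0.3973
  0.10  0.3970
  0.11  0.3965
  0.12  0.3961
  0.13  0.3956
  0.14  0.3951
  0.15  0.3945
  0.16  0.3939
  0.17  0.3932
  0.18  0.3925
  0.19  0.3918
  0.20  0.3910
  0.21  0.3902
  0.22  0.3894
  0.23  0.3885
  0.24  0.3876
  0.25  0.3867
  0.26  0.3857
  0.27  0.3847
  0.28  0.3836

62.24

σ√T = 0.37 × 1.0000 = 0.3700
d₁ = [ln(158/166) + (0.04 + ½·0.37²)·1] / (σ√T) = (-0.0494 + 0.1084) / 0.3700 = 0.1596 ⇒ 0.16
√T = √1 = 1.0000
φ(d₁) = φ(0.16) = 0.3939
vega = S·φ(d₁)·√T = 158·0.3939·1.0000 = 62.2362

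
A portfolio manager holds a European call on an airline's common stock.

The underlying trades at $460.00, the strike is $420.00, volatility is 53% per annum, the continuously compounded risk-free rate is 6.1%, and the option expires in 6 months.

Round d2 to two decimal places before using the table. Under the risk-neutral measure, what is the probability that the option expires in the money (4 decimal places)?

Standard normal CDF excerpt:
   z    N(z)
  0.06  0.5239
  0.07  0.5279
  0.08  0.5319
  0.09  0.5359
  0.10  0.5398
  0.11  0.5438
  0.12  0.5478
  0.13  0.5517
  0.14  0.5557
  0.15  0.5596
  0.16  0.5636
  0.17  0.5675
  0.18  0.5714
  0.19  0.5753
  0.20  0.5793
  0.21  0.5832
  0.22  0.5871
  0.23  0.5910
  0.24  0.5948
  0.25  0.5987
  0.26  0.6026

σ√T = 0.53·√0.5 = 0.3748
d₁ = [ln(460/420) + (0.061 + 0.53²/2)·0.5] / 0.3748 = [0.0910 + 0.1007] / 0.3748 = 0.5115 → 0.51
d₂ = d₁ − σ√T = 0.5115 − 0.3748 = 0.1367 → 0.14
Pr(exercise) under Q = N(d₂) = 0.5557

0.5557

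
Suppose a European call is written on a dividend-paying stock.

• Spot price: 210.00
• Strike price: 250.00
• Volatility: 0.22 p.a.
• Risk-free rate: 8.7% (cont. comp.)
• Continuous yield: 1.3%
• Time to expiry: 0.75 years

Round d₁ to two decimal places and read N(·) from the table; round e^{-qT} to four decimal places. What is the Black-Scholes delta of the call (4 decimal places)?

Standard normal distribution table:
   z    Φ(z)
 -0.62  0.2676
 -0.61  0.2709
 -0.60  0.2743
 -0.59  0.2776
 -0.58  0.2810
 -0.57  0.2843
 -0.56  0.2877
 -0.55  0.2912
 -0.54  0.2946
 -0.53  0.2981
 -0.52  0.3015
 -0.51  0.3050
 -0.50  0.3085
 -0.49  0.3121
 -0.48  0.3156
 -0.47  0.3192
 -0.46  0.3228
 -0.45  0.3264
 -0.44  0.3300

T = 0.75;  σ√T = 0.1905
d₁ = [ln(210/250) + (0.087 − 0.013 + ½·0.22²)·0.75] / (σ√T) = (-0.1744 + 0.0736) / 0.1905 = -0.5286 ≈ -0.53
N(d₁) = N(-0.53) = 0.2981
Δ_call = e^(−qT)·N(d₁) = 0.9903·0.2981 = 0.2952

0.2952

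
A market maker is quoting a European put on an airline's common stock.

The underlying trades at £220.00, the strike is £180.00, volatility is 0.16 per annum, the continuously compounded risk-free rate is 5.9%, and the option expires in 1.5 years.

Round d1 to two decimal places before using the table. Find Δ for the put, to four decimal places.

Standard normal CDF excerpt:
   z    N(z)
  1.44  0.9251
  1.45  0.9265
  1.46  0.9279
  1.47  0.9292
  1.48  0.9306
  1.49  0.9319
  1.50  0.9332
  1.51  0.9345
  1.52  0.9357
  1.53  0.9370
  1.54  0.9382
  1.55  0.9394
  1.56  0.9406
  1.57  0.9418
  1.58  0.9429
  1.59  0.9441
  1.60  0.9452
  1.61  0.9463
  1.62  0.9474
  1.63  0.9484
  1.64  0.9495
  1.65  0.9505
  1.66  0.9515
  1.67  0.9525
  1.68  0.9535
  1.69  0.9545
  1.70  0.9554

T = 1.5;  σ√T = 0.1960
d₁ = [ln(220/180) + (0.059 + 0.16²/2)·1.5] / 0.1960 = [0.2007 + 0.1077] / 0.1960 = 1.5736 ⇒ 1.57
N(d₁) = N(1.57) = 0.9418
Δ_put = N(d₁) − 1 = 0.9418 − 1 = -0.0582

-0.0582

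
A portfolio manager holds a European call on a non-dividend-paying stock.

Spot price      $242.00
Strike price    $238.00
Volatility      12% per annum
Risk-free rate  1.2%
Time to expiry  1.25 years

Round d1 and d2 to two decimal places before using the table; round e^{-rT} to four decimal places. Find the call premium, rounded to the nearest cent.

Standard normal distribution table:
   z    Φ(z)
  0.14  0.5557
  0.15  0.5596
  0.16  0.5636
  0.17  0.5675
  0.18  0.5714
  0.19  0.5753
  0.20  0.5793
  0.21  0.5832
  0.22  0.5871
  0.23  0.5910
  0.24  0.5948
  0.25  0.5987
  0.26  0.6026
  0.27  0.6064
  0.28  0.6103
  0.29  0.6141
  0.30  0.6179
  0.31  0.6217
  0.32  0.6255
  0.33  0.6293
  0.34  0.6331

$16.48

σ√T = 0.12 × 1.1180 = 0.1342
ln(S/K) + (r + σ²/2)T = ln(242/238) + (0.012 + 0.12²/2)·1.25 = 0.0167 + 0.0240 = 0.0407
d₁ = 0.0407 / 0.1342 = 0.3031 which rounds to 0.30
d₂ = d₁ − σ√T = 0.3031 − 0.1342 = 0.1690 which rounds to 0.17
e^(−rT) = e^(−0.012·1.25) = 0.9851
C = 242·N(0.30) − 238·0.9851·N(0.17) = 242·0.6179 − 238·0.9851·0.5675 = 149.5318 − 133.0525 = 16.4793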